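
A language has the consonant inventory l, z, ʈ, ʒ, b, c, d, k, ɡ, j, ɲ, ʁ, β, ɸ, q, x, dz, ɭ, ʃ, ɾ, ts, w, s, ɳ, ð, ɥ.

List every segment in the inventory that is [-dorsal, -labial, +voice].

l, z, ʒ, d, dz, ɭ, ɾ, ɳ, ð

Eliminate segments failing any feature: /ʈ, ʃ, ts, s/ are [-voice]; /b, β, ɸ/ are [+labial]; /c, k, ɡ, j, ɲ, ʁ, q, x, w, ɥ/ are [+dorsal]. The remaining /l, z, ʒ, d, dz, ɭ, ɾ, ɳ, ð/ satisfy [-dorsal], [-labial], [+voice].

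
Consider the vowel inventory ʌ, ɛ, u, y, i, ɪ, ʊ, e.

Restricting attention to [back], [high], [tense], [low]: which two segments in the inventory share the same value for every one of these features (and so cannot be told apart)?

On the given features, /y/ and /i/ have an identical profile: [−back], [+high], [+tense], [−low]. No other two segments in the inventory coincide on all 4 features. (They do differ in [labial] and [round], which are not among the given features.)

y, i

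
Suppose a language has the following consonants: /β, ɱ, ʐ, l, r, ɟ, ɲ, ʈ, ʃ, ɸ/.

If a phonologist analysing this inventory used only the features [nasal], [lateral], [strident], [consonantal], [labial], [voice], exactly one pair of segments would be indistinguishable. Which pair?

/ɟ/ (voiced palatal stop) and /r/ (alveolar trill) are both [−nasal], [−lateral], [−strident], [+consonantal], [−labial], [+voice], so none of the listed features separates them. (They do differ in [sonorant], [continuant] and [dorsal], which are not among the given features.) Every other pair in the inventory differs on at least one listed feature.

ɟ, r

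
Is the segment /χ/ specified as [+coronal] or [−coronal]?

[−coronal]

/χ/ is the voiceless uvular fricative. The feature [coronal] marks segments articulated with the tongue front (tip or blade); /χ/ lacks this property, so it is [−coronal].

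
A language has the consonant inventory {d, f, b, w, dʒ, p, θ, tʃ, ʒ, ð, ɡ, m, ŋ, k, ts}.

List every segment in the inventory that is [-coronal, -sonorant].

f, b, p, ɡ, k

Eliminate segments failing any feature: /d, dʒ, θ, tʃ, ʒ, ð, ts/ are [+coronal]; /w, m, ŋ/ are [+sonorant]. The remaining /f, b, p, ɡ, k/ satisfy [-coronal], [-sonorant].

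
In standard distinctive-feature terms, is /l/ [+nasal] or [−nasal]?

[−nasal]

As the alveolar lateral approximant, /l/ is [−nasal].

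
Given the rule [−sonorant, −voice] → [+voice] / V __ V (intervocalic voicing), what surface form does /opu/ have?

[obu]

/p/ satisfies [−sonorant, −voice] and sits in V __ V. The [+voice] counterpart of the voiceless bilabial stop is /b/. Other segments in /opu/ either fail the structural description or are not in the environment, so the surface form is [obu].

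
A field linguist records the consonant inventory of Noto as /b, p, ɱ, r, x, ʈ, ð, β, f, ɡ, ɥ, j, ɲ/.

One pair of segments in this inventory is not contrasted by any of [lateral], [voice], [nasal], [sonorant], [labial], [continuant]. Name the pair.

On the given features, /j/ and /r/ have an identical profile: [-lateral], [+voice], [-nasal], [+sonorant], [-labial], [+continuant]. No other two segments in the inventory coincide on all 6 features. (They do differ in [dorsal], which is not among the given features.)

j, r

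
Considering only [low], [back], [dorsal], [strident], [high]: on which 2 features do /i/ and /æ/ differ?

The two segments share [-back], [+dorsal], [-strident]. The only features from the list on which they differ: /i/ is [+high] while /æ/ is [-high]; /i/ is [-low] while /æ/ is [+low].

[high], [low]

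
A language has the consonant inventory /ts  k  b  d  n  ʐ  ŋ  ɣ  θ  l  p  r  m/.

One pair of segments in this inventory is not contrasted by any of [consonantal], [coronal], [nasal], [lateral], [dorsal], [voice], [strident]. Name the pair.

d, r

Both /d/ and /r/ are [+consonantal], [+coronal], [−nasal], [−lateral], [−dorsal], [+voice], [−strident]. Since the list omits [sonorant] and [continuant] — which do distinguish the voiced alveolar stop from the alveolar trill — this pair collapses; all other pairs remain distinct.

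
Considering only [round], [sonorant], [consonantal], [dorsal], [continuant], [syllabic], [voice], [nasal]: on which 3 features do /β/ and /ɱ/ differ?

[sonorant], [nasal], [continuant]

The two segments share [-round], [+consonantal], [-dorsal], [-syllabic], [+voice]. The only features from the list on which they differ: /β/ is [-sonorant] while /ɱ/ is [+sonorant]; /β/ is [-nasal] while /ɱ/ is [+nasal]; /β/ is [+continuant] while /ɱ/ is [-continuant].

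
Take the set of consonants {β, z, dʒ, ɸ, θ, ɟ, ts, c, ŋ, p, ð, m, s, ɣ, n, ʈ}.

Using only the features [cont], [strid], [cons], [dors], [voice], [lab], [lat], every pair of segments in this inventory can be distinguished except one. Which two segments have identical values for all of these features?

ŋ, ɟ

/ŋ/ (velar nasal) and /ɟ/ (voiced palatal stop) are both [−continuant], [−strident], [+consonantal], [+dorsal], [+voice], [−labial], [−lateral], so none of the listed features separates them. (They do differ in [sonorant], [nasal] and [back], which are not among the given features.) Every other pair in the inventory differs on at least one listed feature.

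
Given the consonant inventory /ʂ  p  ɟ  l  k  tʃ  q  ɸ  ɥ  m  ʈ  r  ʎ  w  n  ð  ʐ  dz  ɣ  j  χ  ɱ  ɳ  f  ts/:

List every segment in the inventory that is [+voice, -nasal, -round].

ɟ, l, r, ʎ, ð, ʐ, dz, ɣ, j

The [+voice] segments are /ɟ, l, ɥ, m, r, ʎ, w, n, ð, ʐ, dz, ɣ, j, ɱ, ɳ/.
Among these, [-nasal] gives /ɟ, l, ɥ, r, ʎ, w, ð, ʐ, dz, ɣ, j/.
Intersecting with [-round] leaves /ɟ, l, r, ʎ, ð, ʐ, dz, ɣ, j/.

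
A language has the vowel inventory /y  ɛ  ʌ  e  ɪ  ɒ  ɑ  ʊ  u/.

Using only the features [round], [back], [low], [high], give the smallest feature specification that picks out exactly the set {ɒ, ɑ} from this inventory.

[+low]

The target set is precisely the extension of [+low] in this inventory.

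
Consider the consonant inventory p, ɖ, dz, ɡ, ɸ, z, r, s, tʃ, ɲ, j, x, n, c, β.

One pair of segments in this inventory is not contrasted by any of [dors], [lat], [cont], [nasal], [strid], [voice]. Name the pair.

r, β

Both /r/ and /β/ are [-dorsal], [-lateral], [+continuant], [-nasal], [-strident], [+voice]. Since the list omits [sonorant], [labial] and [coronal] — which do distinguish the alveolar trill from the voiced bilabial fricative — this pair collapses; all other pairs remain distinct.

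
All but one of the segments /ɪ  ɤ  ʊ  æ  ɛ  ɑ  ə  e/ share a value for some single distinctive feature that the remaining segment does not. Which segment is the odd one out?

ʊ

/ɛ, ɑ, ɪ, e, æ, ə, ɤ/ are all [−round], but /ʊ/ (high back rounded lax vowel) is [+round]. No other single segment can be removed to leave a set sharing one feature value that the removed segment lacks, so /ʊ/ is the odd one out.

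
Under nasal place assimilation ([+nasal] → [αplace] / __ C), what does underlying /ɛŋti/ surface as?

The only nasal preceding a consonant is /ŋ/ before /t/. /t/ is [+coronal], so /ŋ/ → /n/, giving [ɛnti].

[ɛnti]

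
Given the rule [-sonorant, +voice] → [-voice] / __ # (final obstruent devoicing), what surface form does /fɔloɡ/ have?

/ɡ/ satisfies [-sonorant, +voice] and sits in __ #. The [-voice] counterpart of the voiced velar stop is /k/. Other segments in /fɔloɡ/ either fail the structural description or are not in the environment, so the surface form is [fɔlok].

[fɔlok]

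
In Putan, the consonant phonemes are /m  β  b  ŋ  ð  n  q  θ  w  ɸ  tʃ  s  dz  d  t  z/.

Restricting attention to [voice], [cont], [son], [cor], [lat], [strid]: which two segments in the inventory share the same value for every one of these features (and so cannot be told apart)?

On the given features, /ŋ/ and /m/ have an identical profile: [+voice], [-continuant], [+sonorant], [-coronal], [-lateral], [-strident]. No other two segments in the inventory coincide on all 6 features. (They do differ in [labial] and [dorsal], which are not among the given features.)

ŋ, m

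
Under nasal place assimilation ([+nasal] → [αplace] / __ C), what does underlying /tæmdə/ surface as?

[tændə]

The only nasal preceding a consonant is /m/ before /d/. /d/ is [+coronal], so /m/ → /n/, giving [tændə].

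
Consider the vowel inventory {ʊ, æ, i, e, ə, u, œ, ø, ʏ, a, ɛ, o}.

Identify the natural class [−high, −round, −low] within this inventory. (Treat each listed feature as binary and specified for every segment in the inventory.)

Checking each segment against [−high], [−round], [−low]: /e/ (mid front unrounded tense vowel), /ə/ (mid central vowel (schwa)), /ɛ/ (mid front unrounded lax vowel) satisfy every feature; every other segment in the inventory fails at least one.

e, ə, ɛ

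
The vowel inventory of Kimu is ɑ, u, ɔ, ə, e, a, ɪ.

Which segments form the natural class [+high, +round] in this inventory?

Eliminate segments failing any feature: /ɑ, ɔ, ə, e, a/ are [-high]; /ɪ/ is [-round]. The remaining /u/ satisfy [+high], [+round].

u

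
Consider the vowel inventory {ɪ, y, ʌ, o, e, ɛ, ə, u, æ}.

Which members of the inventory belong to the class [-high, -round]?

ʌ, e, ɛ, ə, æ

Checking each segment against [-high], [-round]: /ʌ/ (mid back unrounded lax vowel), /e/ (mid front unrounded tense vowel), /ɛ/ (mid front unrounded lax vowel), /ə/ (mid central vowel (schwa)), /æ/ (low front unrounded vowel) satisfy every feature; every other segment in the inventory fails at least one.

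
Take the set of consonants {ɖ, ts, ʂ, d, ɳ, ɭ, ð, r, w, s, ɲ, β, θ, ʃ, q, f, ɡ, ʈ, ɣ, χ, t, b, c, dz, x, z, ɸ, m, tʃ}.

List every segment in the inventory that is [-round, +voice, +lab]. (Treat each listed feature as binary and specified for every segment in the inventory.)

First, the [-round] segments are /ɖ, ts, ʂ, d, ɳ, ɭ, ð, r, s, ɲ, β, θ, ʃ, q, f, ɡ, ʈ, ɣ, χ, t, b, c, dz, x, z, ɸ, m, tʃ/.
Within that set, [+voice] gives /ɖ, d, ɳ, ɭ, ð, r, ɲ, β, ɡ, ɣ, b, dz, z, m/.
Within that set, [+labial] leaves /β, b, m/.

β, b, m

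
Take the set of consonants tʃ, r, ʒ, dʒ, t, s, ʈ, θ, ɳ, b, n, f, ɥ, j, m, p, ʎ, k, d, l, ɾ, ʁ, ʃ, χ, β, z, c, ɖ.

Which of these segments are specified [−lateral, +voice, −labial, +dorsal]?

Checking each segment against [−lateral], [+voice], [−labial], [+dorsal]: /j/ (palatal glide), /ʁ/ (voiced uvular fricative) satisfy every feature; every other segment in the inventory fails at least one.

j, ʁ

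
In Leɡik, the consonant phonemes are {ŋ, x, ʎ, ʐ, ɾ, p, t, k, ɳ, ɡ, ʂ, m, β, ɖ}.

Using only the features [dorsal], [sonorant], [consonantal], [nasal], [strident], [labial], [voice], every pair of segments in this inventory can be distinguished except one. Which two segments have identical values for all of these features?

On the given features, /k/ and /x/ have an identical profile: [+dorsal], [−sonorant], [+consonantal], [−nasal], [−strident], [−labial], [−voice]. No other two segments in the inventory coincide on all 7 features. (They do differ in [continuant], which is not among the given features.)

k, x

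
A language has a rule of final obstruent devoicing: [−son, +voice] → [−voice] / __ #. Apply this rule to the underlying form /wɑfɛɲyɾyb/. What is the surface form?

[wɑfɛɲyɾyp]

/b/ satisfies [−son, +voice] and sits in __ #. The [−voice] counterpart of the voiced bilabial stop is /p/. Other segments in /wɑfɛɲyɾyb/ either fail the structural description or are not in the environment, so the surface form is [wɑfɛɲyɾyp].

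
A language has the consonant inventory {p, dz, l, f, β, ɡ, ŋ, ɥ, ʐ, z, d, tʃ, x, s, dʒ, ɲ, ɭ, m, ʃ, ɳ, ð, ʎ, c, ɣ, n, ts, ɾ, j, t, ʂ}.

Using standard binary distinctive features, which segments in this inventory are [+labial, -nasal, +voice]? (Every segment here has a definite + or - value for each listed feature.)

β, ɥ

Among the inventory, the [+labial] segments are /p, f, β, ɥ, m/.
Within that set, [-nasal] gives /p, f, β, ɥ/.
Within that set, [+voice] leaves /β, ɥ/.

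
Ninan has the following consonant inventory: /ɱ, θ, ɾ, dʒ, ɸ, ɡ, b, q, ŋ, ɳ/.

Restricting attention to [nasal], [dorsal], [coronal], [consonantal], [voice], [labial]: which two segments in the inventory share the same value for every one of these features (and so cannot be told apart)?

Both /dʒ/ and /ɾ/ are [-nasal], [-dorsal], [+coronal], [+consonantal], [+voice], [-labial]. Since the list omits [sonorant], [strident] and [anterior] — which do distinguish the voiced postalveolar affricate from the alveolar tap — this pair collapses; all other pairs remain distinct.

dʒ, ɾ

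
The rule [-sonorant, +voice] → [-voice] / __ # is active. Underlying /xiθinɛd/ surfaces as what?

The only segment in the rule's environment that also matches [-sonorant, +voice] is /d/. Applying [-voice] turns the voiced alveolar stop into /t/ (voiceless alveolar stop), giving [xiθinɛt].

[xiθinɛt]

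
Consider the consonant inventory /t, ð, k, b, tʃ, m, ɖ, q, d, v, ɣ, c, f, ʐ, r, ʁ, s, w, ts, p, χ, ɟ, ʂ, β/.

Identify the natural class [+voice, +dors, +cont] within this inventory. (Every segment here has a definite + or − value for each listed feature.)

ɣ, ʁ, w

Checking each segment against [+voice], [+dorsal], [+continuant]: /ɣ/ (voiced velar fricative), /ʁ/ (voiced uvular fricative), /w/ (labial-velar glide) satisfy every feature; every other segment in the inventory fails at least one.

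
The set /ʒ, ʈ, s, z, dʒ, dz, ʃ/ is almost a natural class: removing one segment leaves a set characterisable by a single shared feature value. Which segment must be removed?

[strident] groups all but one: /ʒ, ʃ, dz, s, dʒ, z/ share [+strident] while /ʈ/ (voiceless retroflex stop) alone is [-strident]. Removing any other segment would not leave a single-feature class that excludes it.

ʈ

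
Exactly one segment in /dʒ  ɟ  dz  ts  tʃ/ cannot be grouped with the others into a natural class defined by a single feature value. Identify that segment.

The remaining segments after removing /ɟ/ share [+delayed release]; /ɟ/ (voiced palatal stop) is [-delayed release]. For every other candidate removal, the leftover set fails to share any single feature value that the removed segment lacks.

ɟ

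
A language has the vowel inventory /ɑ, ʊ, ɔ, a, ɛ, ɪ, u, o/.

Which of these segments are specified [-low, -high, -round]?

First, the [-low] segments are /ʊ, ɔ, ɛ, ɪ, u, o/.
Intersecting with [-high] gives /ɔ, ɛ, o/.
Among these, [-round] leaves /ɛ/.

ɛ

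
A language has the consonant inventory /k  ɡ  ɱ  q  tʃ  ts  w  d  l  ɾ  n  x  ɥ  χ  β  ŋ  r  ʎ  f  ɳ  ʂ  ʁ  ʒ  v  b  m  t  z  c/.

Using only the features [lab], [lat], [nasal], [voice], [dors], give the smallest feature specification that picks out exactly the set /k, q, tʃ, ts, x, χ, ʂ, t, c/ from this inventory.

[-voice, -lab]

The class [-voice], [-labial] has exactly /k, q, tʃ, ts, x, χ, ʂ, t, c/ as its extension in this inventory. No smaller conjunction from the listed features achieves this: [-labial] alone would also admit /ɡ, d, l, ɾ, …/; [-voice] alone would also admit /f/; and checking the remaining single features turns up none with this extension.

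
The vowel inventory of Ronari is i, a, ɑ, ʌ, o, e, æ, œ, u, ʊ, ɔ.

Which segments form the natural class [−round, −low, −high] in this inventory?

ʌ, e

Eliminate segments failing any feature: /i/ is [+high]; /a, ɑ, æ/ are [+low]; /o, œ, u, ʊ, ɔ/ are [+round]. The remaining /ʌ, e/ satisfy [−round], [−low], [−high].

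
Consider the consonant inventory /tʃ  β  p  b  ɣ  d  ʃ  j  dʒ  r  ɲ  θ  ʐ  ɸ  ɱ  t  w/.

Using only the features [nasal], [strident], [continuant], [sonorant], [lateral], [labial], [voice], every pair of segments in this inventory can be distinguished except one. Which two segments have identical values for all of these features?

r, j

Both /r/ and /j/ are [−nasal], [−strident], [+continuant], [+sonorant], [−lateral], [−labial], [+voice]. Since the list omits [dorsal] — which does distinguish the alveolar trill from the palatal glide — this pair collapses; all other pairs remain distinct.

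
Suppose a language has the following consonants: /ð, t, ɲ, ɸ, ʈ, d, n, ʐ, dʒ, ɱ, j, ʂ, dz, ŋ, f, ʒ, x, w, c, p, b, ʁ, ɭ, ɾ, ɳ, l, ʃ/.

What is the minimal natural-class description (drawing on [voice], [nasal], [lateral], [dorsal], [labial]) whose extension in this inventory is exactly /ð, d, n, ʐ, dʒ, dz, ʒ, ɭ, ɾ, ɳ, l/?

[+voice, −labial, −dorsal]

/ð, d, n, ʐ, dʒ, dz, ʒ, ɭ, ɾ, ɳ, l/ are all [+voice], [−labial], [−dorsal], and no other segment in the inventory matches all three values. Dropping any one of them over-generates: [−labial, −dorsal] alone would also admit /t, ʈ, ʂ, ʃ/; [+voice, −dorsal] alone would also admit /ɱ, b/; [+voice, −labial] alone would also admit /ɲ, j, ŋ, ʁ/. No other combination of two listed features picks out exactly this set either, so fewer than three features will not do.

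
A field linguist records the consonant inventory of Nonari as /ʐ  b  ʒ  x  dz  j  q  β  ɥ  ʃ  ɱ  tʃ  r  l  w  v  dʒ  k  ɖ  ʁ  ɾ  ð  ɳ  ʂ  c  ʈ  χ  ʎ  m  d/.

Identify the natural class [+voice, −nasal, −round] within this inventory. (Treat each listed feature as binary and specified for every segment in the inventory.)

ʐ, b, ʒ, dz, j, β, r, l, v, dʒ, ɖ, ʁ, ɾ, ð, ʎ, d

Checking each segment against [+voice], [−nasal], [−round]: /ʐ/ (voiced retroflex fricative), /b/ (voiced bilabial stop), /ʒ/ (voiced postalveolar fricative), /dz/ (voiced alveolar affricate), /j/ (palatal glide), /β/ (voiced bilabial fricative), among others, satisfy every feature; every other segment in the inventory fails at least one.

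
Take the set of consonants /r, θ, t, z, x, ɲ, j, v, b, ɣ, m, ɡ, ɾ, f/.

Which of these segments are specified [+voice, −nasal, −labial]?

Checking each segment against [+voice], [−nasal], [−labial]: /r/ (alveolar trill), /z/ (voiced alveolar fricative), /j/ (palatal glide), /ɣ/ (voiced velar fricative), /ɡ/ (voiced velar stop), /ɾ/ (alveolar tap) satisfy every feature; every other segment in the inventory fails at least one.

r, z, j, ɣ, ɡ, ɾ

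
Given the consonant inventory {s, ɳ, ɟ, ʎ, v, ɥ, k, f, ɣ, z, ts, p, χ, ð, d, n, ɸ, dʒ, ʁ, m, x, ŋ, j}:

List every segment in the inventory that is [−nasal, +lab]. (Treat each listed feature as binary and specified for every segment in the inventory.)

v, ɥ, f, p, ɸ

Checking each segment against [−nasal], [+labial]: /v/ (voiced labiodental fricative), /ɥ/ (labial-palatal glide), /f/ (voiceless labiodental fricative), /p/ (voiceless bilabial stop), /ɸ/ (voiceless bilabial fricative) satisfy every feature; every other segment in the inventory fails at least one.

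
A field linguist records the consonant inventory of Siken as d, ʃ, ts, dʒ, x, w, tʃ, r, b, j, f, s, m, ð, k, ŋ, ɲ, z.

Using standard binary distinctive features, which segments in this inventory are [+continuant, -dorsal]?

Among the inventory, the [+continuant] segments are /ʃ, x, w, r, j, f, s, ð, z/.
Then [-dorsal] leaves /ʃ, r, f, s, ð, z/.

ʃ, r, f, s, ð, z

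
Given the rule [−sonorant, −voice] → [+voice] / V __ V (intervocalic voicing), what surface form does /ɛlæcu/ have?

[ɛlæɟu]

Only /c/ occurs between two vowels (/æ/ __ /u/) and matches the structural description. It is a voiceless palatal stop, so [−sonorant, −voice] holds; changing it to [+voice] with all other features held fixed yields /ɟ/ (voiced palatal stop). No other segment meets both the structural description and the environment, so the output is [ɛlæɟu].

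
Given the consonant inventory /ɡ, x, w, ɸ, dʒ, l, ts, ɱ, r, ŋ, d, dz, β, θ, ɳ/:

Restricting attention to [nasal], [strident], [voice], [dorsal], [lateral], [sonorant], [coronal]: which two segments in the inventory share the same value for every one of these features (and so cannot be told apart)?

dʒ, dz

On the given features, /dʒ/ and /dz/ have an identical profile: [−nasal], [+strident], [+voice], [−dorsal], [−lateral], [−sonorant], [+coronal]. No other two segments in the inventory coincide on all 7 features. (They do differ in [anterior] and [distributed], which are not among the given features.)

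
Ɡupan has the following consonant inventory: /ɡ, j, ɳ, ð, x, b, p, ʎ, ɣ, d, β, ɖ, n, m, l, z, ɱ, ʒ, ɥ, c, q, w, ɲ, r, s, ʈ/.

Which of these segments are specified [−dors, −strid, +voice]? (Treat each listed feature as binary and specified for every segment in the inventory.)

Checking each segment against [−dorsal], [−strident], [+voice]: /ɳ/ (retroflex nasal), /ð/ (voiced dental fricative), /b/ (voiced bilabial stop), /d/ (voiced alveolar stop), /β/ (voiced bilabial fricative), /ɖ/ (voiced retroflex stop), among others, satisfy every feature; every other segment in the inventory fails at least one.

ɳ, ð, b, d, β, ɖ, n, m, l, ɱ, r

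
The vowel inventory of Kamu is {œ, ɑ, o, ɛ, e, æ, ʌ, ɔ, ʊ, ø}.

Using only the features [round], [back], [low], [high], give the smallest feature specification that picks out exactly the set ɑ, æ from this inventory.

[+low]

/ɑ, æ/ are exactly the [+low] segments in the inventory, so a single feature suffices.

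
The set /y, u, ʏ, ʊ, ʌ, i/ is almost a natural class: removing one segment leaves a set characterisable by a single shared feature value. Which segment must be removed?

ʌ

The remaining segments after removing /ʌ/ share [+high]; /ʌ/ (mid back unrounded lax vowel) is [−high]. For every other candidate removal, the leftover set fails to share any single feature value that the removed segment lacks.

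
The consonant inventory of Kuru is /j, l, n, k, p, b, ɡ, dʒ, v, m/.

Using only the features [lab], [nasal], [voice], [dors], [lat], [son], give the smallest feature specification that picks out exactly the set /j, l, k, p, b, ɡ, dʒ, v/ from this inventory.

The target set is precisely the extension of [-nasal] in this inventory.

[-nasal]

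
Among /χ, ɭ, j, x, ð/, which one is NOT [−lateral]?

ɭ

Every segment except /ɭ/ is [−lateral]. /ɭ/ (retroflex lateral approximant) is [+lateral], so it is the exception.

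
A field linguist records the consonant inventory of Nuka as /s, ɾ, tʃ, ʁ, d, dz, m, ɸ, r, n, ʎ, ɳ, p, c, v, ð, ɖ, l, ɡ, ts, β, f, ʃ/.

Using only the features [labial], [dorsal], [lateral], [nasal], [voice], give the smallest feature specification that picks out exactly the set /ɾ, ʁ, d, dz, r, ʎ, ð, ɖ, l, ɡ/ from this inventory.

[+voice, −nasal, −labial]

/ɾ, ʁ, d, dz, r, ʎ, ð, ɖ, l, ɡ/ are all [+voice], [−nasal], [−labial], and no other segment in the inventory matches all three values. Dropping any one of them over-generates: [−nasal, −labial] alone would also admit /s, tʃ, c, ts, …/; [+voice, −labial] alone would also admit /n, ɳ/; [+voice, −nasal] alone would also admit /v, β/. No other combination of two listed features picks out exactly this set either, so fewer than three features will not do.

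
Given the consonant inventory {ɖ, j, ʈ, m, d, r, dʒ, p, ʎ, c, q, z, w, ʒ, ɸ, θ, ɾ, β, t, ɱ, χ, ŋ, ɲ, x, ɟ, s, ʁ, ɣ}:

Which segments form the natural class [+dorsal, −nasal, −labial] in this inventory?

Checking each segment against [+dorsal], [−nasal], [−labial]: /j/ (palatal glide), /ʎ/ (palatal lateral approximant), /c/ (voiceless palatal stop), /q/ (voiceless uvular stop), /χ/ (voiceless uvular fricative), /x/ (voiceless velar fricative), among others, satisfy every feature; every other segment in the inventory fails at least one.

j, ʎ, c, q, χ, x, ɟ, ʁ, ɣ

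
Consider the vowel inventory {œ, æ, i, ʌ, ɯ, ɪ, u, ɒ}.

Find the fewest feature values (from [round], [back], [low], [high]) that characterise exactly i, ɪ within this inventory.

[+high, -back]

Every target segment is [+high], [-back]; each remaining inventory member fails at least one of these. Each conjunct is needed — [-back] alone would also admit /œ, æ/; [+high] alone would also admit /ɯ, u/ — and no other single listed feature has exactly this extension, so two is the minimum.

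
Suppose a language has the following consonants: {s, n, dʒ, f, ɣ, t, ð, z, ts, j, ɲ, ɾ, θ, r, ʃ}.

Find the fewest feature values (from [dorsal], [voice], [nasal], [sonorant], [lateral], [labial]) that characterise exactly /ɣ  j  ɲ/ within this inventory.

Every target segment is [+dorsal] and no other inventory member is, so one feature is enough.

[+dorsal]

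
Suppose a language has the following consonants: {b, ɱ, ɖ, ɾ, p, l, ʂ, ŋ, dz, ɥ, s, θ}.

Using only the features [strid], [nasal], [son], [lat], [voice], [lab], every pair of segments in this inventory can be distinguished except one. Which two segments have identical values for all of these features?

/ʂ/ (voiceless retroflex fricative) and /s/ (voiceless alveolar fricative) are both [+strident], [-nasal], [-sonorant], [-lateral], [-voice], [-labial], so none of the listed features separates them. (They do differ in [anterior], which is not among the given features.) Every other pair in the inventory differs on at least one listed feature.

ʂ, s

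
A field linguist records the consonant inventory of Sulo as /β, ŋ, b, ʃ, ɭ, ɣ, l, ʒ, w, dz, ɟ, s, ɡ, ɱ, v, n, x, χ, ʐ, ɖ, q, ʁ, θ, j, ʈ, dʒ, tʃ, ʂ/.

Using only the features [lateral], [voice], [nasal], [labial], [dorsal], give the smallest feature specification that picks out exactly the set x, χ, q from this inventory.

[−voice, +dorsal]

/x, χ, q/ are all [−voice], [+dorsal], and no other segment in the inventory matches both values. Dropping any one of them over-generates: [+dorsal] alone would also admit /ŋ, ɣ, w, ɟ, …/; [−voice] alone would also admit /ʃ, s, θ, ʈ, …/. No other single listed feature picks out exactly this set either, so fewer than two features will not do.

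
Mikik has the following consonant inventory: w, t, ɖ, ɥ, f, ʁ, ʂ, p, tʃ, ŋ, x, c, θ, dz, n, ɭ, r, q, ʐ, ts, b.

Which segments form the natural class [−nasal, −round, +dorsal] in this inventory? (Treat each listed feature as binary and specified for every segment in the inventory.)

First, the [−nasal] segments are /w, t, ɖ, ɥ, f, ʁ, ʂ, p, tʃ, x, c, θ, dz, ɭ, r, q, ʐ, ts, b/.
Among these, [−round] gives /t, ɖ, f, ʁ, ʂ, p, tʃ, x, c, θ, dz, ɭ, r, q, ʐ, ts, b/.
Of those, [+dorsal] leaves /ʁ, x, c, q/.

ʁ, x, c, q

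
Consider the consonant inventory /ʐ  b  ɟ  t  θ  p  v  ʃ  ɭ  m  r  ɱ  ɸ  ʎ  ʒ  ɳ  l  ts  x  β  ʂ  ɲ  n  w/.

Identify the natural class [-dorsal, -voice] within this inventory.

t, θ, p, ʃ, ɸ, ts, ʂ

The [-dorsal] segments are /ʐ, b, t, θ, p, v, ʃ, ɭ, m, r, ɱ, ɸ, ʒ, ɳ, l, ts, β, ʂ, n/.
Among these, [-voice] leaves /t, θ, p, ʃ, ɸ, ts, ʂ/.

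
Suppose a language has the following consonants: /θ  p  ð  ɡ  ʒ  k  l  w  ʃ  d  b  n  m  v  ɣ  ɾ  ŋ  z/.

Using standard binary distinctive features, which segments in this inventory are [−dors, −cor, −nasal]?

p, b, v

Eliminate segments failing any feature: /θ, ð, ʒ, l, ʃ, d, n, ɾ, z/ are [+coronal]; /ɡ, k, w, ɣ, ŋ/ are [+dorsal]; /m/ is [+nasal]. The remaining /p, b, v/ satisfy [−dorsal], [−coronal], [−nasal].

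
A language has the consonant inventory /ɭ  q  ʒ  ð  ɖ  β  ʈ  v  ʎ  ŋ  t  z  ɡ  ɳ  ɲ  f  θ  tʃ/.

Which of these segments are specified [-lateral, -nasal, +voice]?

ʒ, ð, ɖ, β, v, z, ɡ

First, the [-lateral] segments are /q, ʒ, ð, ɖ, β, ʈ, v, ŋ, t, z, ɡ, ɳ, ɲ, f, θ, tʃ/.
Among these, [-nasal] gives /q, ʒ, ð, ɖ, β, ʈ, v, t, z, ɡ, f, θ, tʃ/.
Then [+voice] leaves /ʒ, ð, ɖ, β, v, z, ɡ/.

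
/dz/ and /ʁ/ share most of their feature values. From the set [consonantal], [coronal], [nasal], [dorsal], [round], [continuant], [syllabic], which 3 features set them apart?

[continuant], [coronal], [dorsal]

/dz/ is the voiced alveolar affricate and /ʁ/ is the voiced uvular fricative. Both are [+consonantal], [−nasal], [−round], [−syllabic]. /dz/ is [−continuant] while /ʁ/ is [+continuant]; /dz/ is [+coronal] while /ʁ/ is [−coronal]; /dz/ is [−dorsal] while /ʁ/ is [+dorsal], so the distinguishing features are [continuant], [coronal], [dorsal].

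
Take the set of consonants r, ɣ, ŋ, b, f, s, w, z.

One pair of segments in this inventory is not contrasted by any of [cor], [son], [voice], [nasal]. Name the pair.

ɣ, b

/ɣ/ (voiced velar fricative) and /b/ (voiced bilabial stop) are both [-coronal], [-sonorant], [+voice], [-nasal], so none of the listed features separates them. (They do differ in [continuant], [labial] and [dorsal], which are not among the given features.) Every other pair in the inventory differs on at least one listed feature.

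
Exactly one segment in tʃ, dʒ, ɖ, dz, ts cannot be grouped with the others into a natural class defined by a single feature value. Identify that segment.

/tʃ, dʒ, dz, ts/ are all [+delayed release], but /ɖ/ (voiced retroflex stop) is [−delayed release]. No other single segment can be removed to leave a set sharing one feature value that the removed segment lacks, so /ɖ/ is the odd one out.

ɖ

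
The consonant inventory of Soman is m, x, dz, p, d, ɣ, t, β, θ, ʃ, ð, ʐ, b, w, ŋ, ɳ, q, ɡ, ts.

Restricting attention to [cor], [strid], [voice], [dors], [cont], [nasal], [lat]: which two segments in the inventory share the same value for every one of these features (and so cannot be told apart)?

/ɣ/ (voiced velar fricative) and /w/ (labial-velar glide) are both [−coronal], [−strident], [+voice], [+dorsal], [+continuant], [−nasal], [−lateral], so none of the listed features separates them. (They do differ in [sonorant], [labial] and [round], which are not among the given features.) Every other pair in the inventory differs on at least one listed feature.

ɣ, w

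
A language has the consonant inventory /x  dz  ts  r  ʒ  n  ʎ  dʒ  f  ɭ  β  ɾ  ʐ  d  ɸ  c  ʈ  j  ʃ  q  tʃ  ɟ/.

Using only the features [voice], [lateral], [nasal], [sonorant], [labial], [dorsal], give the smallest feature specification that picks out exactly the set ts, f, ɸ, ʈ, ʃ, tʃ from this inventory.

Every target segment is [-voice], [-dorsal]; each remaining inventory member fails at least one of these. Each conjunct is needed — [-dorsal] alone would also admit /dz, r, ʒ, n, …/; [-voice] alone would also admit /x, c, q/ — and no other single listed feature has exactly this extension, so two is the minimum.

[-voice, -dorsal]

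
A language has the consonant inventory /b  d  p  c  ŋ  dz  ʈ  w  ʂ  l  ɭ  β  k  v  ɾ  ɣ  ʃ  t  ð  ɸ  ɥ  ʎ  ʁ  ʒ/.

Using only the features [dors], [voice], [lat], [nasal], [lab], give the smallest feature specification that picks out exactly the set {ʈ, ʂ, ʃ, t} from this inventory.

/ʈ, ʂ, ʃ, t/ are all [-voice], [-labial], [-dorsal], and no other segment in the inventory matches all three values. Dropping any one of them over-generates: [-labial, -dorsal] alone would also admit /d, dz, l, ɭ, …/; [-voice, -dorsal] alone would also admit /p, ɸ/; [-voice, -labial] alone would also admit /c, k/. No other combination of two listed features picks out exactly this set either, so fewer than three features will not do.

[-voice, -lab, -dors]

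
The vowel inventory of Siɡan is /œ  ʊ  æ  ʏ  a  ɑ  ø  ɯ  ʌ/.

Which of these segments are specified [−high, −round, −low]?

Eliminate segments failing any feature: /œ, ø/ are [+round]; /ʊ, ʏ, ɯ/ are [+high]; /æ, a, ɑ/ are [+low]. The remaining /ʌ/ satisfy [−high], [−round], [−low].

ʌ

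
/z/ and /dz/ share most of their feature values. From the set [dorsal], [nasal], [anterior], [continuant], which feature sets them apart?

[continuant]

/z/ (voiced alveolar fricative) and /dz/ (voiced alveolar affricate) agree on [-dorsal], [-nasal], [+anterior]. They differ on [continuant] (/z/ [+], /dz/ [-]).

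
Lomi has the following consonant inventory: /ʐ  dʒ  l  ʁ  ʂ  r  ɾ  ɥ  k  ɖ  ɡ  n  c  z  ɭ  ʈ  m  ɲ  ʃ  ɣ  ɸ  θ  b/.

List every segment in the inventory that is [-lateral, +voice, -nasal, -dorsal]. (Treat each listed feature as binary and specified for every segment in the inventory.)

ʐ, dʒ, r, ɾ, ɖ, z, b

Eliminate segments failing any feature: /l, ɭ/ are [+lateral]; /ʁ, ɥ, ɡ, ɣ/ are [+dorsal]; /ʂ, k, c, ʈ, ʃ, ɸ, θ/ are [-voice]; /n, m, ɲ/ are [+nasal]. The remaining /ʐ, dʒ, r, ɾ, ɖ, z, b/ satisfy [-lateral], [+voice], [-nasal], [-dorsal].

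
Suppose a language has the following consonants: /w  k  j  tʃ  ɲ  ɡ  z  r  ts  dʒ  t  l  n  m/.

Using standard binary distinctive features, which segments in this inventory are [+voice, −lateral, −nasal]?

w, j, ɡ, z, r, dʒ

Eliminate segments failing any feature: /k, tʃ, ts, t/ are [−voice]; /ɲ, n, m/ are [+nasal]; /l/ is [+lateral]. The remaining /w, j, ɡ, z, r, dʒ/ satisfy [+voice], [−lateral], [−nasal].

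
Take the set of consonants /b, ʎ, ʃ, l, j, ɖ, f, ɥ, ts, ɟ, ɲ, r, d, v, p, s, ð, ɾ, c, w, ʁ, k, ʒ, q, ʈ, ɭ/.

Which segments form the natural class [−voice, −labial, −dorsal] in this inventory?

ʃ, ts, s, ʈ

The [−voice] segments are /ʃ, f, ts, p, s, c, k, q, ʈ/.
Within that set, [−labial] gives /ʃ, ts, s, c, k, q, ʈ/.
Intersecting with [−dorsal] leaves /ʃ, ts, s, ʈ/.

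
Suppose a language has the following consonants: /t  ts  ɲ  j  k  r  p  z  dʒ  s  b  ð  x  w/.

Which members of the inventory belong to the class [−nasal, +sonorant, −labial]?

j, r

Checking each segment against [−nasal], [+sonorant], [−labial]: /j/ (palatal glide), /r/ (alveolar trill) satisfy every feature; every other segment in the inventory fails at least one.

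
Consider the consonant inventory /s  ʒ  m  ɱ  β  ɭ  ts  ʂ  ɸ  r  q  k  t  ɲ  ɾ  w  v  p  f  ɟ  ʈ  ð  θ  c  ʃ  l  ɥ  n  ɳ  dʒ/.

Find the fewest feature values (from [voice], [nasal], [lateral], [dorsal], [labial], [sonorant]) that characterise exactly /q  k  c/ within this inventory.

The class [-voice], [+dorsal] has exactly /q, k, c/ as its extension in this inventory. No smaller conjunction from the listed features achieves this: [+dorsal] alone would also admit /ɲ, w, ɟ, ɥ/; [-voice] alone would also admit /s, ts, ʂ, ɸ, …/; and checking the remaining single features turns up none with this extension.

[-voice, +dorsal]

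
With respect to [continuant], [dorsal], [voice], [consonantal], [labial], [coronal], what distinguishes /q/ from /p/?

/q/ (voiceless uvular stop) and /p/ (voiceless bilabial stop) agree on [−continuant], [−voice], [+consonantal], [−coronal]. They differ on [labial] (/q/ [−], /p/ [+]), [dorsal] (/q/ [+], /p/ [−]).

[labial], [dorsal]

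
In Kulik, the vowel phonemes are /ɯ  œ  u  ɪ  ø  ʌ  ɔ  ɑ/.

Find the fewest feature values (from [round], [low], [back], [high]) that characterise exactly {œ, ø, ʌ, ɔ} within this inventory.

[-high, -low]

The class [-high], [-low] has exactly /œ, ø, ʌ, ɔ/ as its extension in this inventory. No smaller conjunction from the listed features achieves this: [-low] alone would also admit /ɯ, u, ɪ/; [-high] alone would also admit /ɑ/; and checking the remaining single features turns up none with this extension.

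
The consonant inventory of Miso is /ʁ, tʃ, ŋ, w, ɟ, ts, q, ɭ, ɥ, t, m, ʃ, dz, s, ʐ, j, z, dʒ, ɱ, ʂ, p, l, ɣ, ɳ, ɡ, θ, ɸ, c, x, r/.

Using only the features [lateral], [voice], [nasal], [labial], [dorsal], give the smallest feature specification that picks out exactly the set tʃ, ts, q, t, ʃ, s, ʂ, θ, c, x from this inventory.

[−voice, −labial]

/tʃ, ts, q, t, ʃ, s, ʂ, θ, c, x/ are all [−voice], [−labial], and no other segment in the inventory matches both values. Dropping any one of them over-generates: [−labial] alone would also admit /ʁ, ŋ, ɟ, ɭ, …/; [−voice] alone would also admit /p, ɸ/. No other single listed feature picks out exactly this set either, so fewer than two features will not do.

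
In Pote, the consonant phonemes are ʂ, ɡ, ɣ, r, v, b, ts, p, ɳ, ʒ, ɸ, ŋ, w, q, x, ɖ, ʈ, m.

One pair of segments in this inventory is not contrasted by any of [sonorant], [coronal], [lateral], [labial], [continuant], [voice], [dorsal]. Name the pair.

ts, ʈ

Both /ts/ and /ʈ/ are [−sonorant], [+coronal], [−lateral], [−labial], [−continuant], [−voice], [−dorsal]. Since the list omits [strident], [delayed release] and [anterior] — which do distinguish the voiceless alveolar affricate from the voiceless retroflex stop — this pair collapses; all other pairs remain distinct.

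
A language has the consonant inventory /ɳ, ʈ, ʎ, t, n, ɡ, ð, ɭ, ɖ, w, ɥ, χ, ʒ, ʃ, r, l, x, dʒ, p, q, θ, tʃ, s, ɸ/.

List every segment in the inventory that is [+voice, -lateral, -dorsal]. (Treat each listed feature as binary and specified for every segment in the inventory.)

ɳ, n, ð, ɖ, ʒ, r, dʒ

First, the [+voice] segments are /ɳ, ʎ, n, ɡ, ð, ɭ, ɖ, w, ɥ, ʒ, r, l, dʒ/.
Within that set, [-lateral] gives /ɳ, n, ɡ, ð, ɖ, w, ɥ, ʒ, r, dʒ/.
Within that set, [-dorsal] leaves /ɳ, n, ð, ɖ, ʒ, r, dʒ/.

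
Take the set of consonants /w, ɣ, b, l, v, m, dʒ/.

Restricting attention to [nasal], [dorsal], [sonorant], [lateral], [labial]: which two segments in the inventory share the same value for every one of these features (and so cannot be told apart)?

v, b

Both /v/ and /b/ are [-nasal], [-dorsal], [-sonorant], [-lateral], [+labial]. Since the list omits [continuant] — which does distinguish the voiced labiodental fricative from the voiced bilabial stop — this pair collapses; all other pairs remain distinct.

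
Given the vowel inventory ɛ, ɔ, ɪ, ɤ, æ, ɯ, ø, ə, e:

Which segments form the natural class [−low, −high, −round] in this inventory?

Checking each segment against [−low], [−high], [−round]: /ɛ/ (mid front unrounded lax vowel), /ɤ/ (mid back unrounded tense vowel), /ə/ (mid central vowel (schwa)), /e/ (mid front unrounded tense vowel) satisfy every feature; every other segment in the inventory fails at least one.

ɛ, ɤ, ə, e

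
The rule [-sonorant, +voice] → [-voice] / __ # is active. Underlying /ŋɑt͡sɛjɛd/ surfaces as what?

[ŋɑt͡sɛjɛt]

/d/ satisfies [-sonorant, +voice] and sits in __ #. The [-voice] counterpart of the voiced alveolar stop is /t/. Other segments in /ŋɑt͡sɛjɛd/ either fail the structural description or are not in the environment, so the surface form is [ŋɑt͡sɛjɛt].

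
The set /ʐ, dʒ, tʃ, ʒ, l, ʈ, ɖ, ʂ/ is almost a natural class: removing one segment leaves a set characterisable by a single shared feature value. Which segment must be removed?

/ʈ, ʂ, tʃ, ʒ, ɖ, ʐ, dʒ/ are all [−anterior], but /l/ (alveolar lateral approximant) is [+anterior]. No other single segment can be removed to leave a set sharing one feature value that the removed segment lacks, so /l/ is the odd one out.

l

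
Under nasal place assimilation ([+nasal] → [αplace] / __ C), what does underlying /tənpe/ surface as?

[təmpe]

/n/ sits before the [+labial] consonant /p/, so it takes on [+labial] and surfaces as /m/. The rest of the form is unaffected: [təmpe].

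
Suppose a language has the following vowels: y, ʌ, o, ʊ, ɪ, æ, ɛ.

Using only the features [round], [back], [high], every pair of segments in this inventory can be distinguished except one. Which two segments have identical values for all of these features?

On the given features, /ɛ/ and /æ/ have an identical profile: [-round], [-back], [-high]. No other two segments in the inventory coincide on all 3 features. (They do differ in [low], which is not among the given features.)

ɛ, æ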